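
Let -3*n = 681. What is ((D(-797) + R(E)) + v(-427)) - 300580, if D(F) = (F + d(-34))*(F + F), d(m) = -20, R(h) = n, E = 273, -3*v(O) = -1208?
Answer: 3005681/3 ≈ 1.0019e+6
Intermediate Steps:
n = -227 (n = -1/3*681 = -227)
v(O) = 1208/3 (v(O) = -1/3*(-1208) = 1208/3)
R(h) = -227
D(F) = 2*F*(-20 + F) (D(F) = (F - 20)*(F + F) = (-20 + F)*(2*F) = 2*F*(-20 + F))
((D(-797) + R(E)) + v(-427)) - 300580 = ((2*(-797)*(-20 - 797) - 227) + 1208/3) - 300580 = ((2*(-797)*(-817) - 227) + 1208/3) - 300580 = ((1302298 - 227) + 1208/3) - 300580 = (1302071 + 1208/3) - 300580 = 3907421/3 - 300580 = 3005681/3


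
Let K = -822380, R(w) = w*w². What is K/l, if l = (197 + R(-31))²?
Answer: -205595/218951209 ≈ -0.00093900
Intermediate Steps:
R(w) = w³
l = 875804836 (l = (197 + (-31)³)² = (197 - 29791)² = (-29594)² = 875804836)
K/l = -822380/875804836 = -822380*1/875804836 = -205595/218951209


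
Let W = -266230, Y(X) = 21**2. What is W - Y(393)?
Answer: -266671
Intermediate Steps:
Y(X) = 441
W - Y(393) = -266230 - 1*441 = -266230 - 441 = -266671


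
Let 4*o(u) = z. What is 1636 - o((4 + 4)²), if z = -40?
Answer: 1646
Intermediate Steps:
o(u) = -10 (o(u) = (¼)*(-40) = -10)
1636 - o((4 + 4)²) = 1636 - 1*(-10) = 1636 + 10 = 1646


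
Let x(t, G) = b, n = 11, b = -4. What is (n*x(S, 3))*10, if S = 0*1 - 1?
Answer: -440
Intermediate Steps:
S = -1 (S = 0 - 1 = -1)
x(t, G) = -4
(n*x(S, 3))*10 = (11*(-4))*10 = -44*10 = -440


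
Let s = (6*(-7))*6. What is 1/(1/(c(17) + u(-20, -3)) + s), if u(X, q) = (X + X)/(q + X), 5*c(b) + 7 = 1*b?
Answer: -86/21649 ≈ -0.0039725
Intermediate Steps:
c(b) = -7/5 + b/5 (c(b) = -7/5 + (1*b)/5 = -7/5 + b/5)
u(X, q) = 2*X/(X + q) (u(X, q) = (2*X)/(X + q) = 2*X/(X + q))
s = -252 (s = -42*6 = -252)
1/(1/(c(17) + u(-20, -3)) + s) = 1/(1/((-7/5 + (1/5)*17) + 2*(-20)/(-20 - 3)) - 252) = 1/(1/((-7/5 + 17/5) + 2*(-20)/(-23)) - 252) = 1/(1/(2 + 2*(-20)*(-1/23)) - 252) = 1/(1/(2 + 40/23) - 252) = 1/(1/(86/23) - 252) = 1/(23/86 - 252) = 1/(-21649/86) = -86/21649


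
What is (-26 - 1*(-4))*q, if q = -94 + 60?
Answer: 748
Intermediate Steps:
q = -34
(-26 - 1*(-4))*q = (-26 - 1*(-4))*(-34) = (-26 + 4)*(-34) = -22*(-34) = 748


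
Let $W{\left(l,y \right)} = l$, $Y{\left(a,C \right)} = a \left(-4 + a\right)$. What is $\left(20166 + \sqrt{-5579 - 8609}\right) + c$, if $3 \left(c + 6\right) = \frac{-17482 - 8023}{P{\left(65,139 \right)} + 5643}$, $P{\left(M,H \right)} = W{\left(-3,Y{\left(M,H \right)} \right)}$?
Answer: $\frac{68216339}{3384} + 2 i \sqrt{3547} \approx 20159.0 + 119.11 i$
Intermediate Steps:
$P{\left(M,H \right)} = -3$
$c = - \frac{25405}{3384}$ ($c = -6 + \frac{\left(-17482 - 8023\right) \frac{1}{-3 + 5643}}{3} = -6 + \frac{\left(-25505\right) \frac{1}{5640}}{3} = -6 + \frac{1}{3} \left(- \frac{5101}{1128}\right) = -6 - \frac{5101}{3384} = - \frac{25405}{3384} \approx -7.5074$)
$\left(20166 + \sqrt{-5579 - 8609}\right) + c = \left(20166 + \sqrt{-5579 - 8609}\right) - \frac{25405}{3384} = \left(20166 + \sqrt{-14188}\right) - \frac{25405}{3384} = \left(20166 + 2 i \sqrt{3547}\right) - \frac{25405}{3384} = \frac{68216339}{3384} + 2 i \sqrt{3547}$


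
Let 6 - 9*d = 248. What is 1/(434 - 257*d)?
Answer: 9/66100 ≈ 0.00013616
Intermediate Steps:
d = -242/9 (d = ⅔ - ⅑*248 = ⅔ - 248/9 = -242/9 ≈ -26.889)
1/(434 - 257*d) = 1/(434 - 257*(-242/9)) = 1/(434 + 62194/9) = 1/(66100/9) = 9/66100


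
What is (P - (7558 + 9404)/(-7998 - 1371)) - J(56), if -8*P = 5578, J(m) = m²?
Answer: -47862343/12492 ≈ -3831.4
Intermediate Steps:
P = -2789/4 (P = -⅛*5578 = -2789/4 ≈ -697.25)
(P - (7558 + 9404)/(-7998 - 1371)) - J(56) = (-2789/4 - (7558 + 9404)/(-7998 - 1371)) - 1*56² = (-2789/4 - 16962/(-9369)) - 1*3136 = (-2789/4 - 16962*(-1)/9369) - 3136 = (-2789/4 - 1*(-5654/3123)) - 3136 = (-2789/4 + 5654/3123) - 3136 = -8687431/12492 - 3136 = -47862343/12492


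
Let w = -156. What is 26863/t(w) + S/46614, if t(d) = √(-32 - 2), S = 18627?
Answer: 6209/15538 - 26863*I*√34/34 ≈ 0.3996 - 4607.0*I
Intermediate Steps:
t(d) = I*√34 (t(d) = √(-34) = I*√34)
26863/t(w) + S/46614 = 26863/((I*√34)) + 18627/46614 = 26863*(-I*√34/34) + 18627*(1/46614) = -26863*I*√34/34 + 6209/15538 = 6209/15538 - 26863*I*√34/34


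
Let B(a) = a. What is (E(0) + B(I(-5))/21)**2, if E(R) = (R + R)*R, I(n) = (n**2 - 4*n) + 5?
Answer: 2500/441 ≈ 5.6689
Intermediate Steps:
I(n) = 5 + n**2 - 4*n
E(R) = 2*R**2 (E(R) = (2*R)*R = 2*R**2)
(E(0) + B(I(-5))/21)**2 = (2*0**2 + (5 + (-5)**2 - 4*(-5))/21)**2 = (2*0 + (5 + 25 + 20)*(1/21))**2 = (0 + 50*(1/21))**2 = (0 + 50/21)**2 = (50/21)**2 = 2500/441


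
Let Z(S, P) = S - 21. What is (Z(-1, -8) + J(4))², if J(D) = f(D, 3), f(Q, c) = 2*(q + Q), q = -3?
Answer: 400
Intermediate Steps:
f(Q, c) = -6 + 2*Q (f(Q, c) = 2*(-3 + Q) = -6 + 2*Q)
Z(S, P) = -21 + S
J(D) = -6 + 2*D
(Z(-1, -8) + J(4))² = ((-21 - 1) + (-6 + 2*4))² = (-22 + (-6 + 8))² = (-22 + 2)² = (-20)² = 400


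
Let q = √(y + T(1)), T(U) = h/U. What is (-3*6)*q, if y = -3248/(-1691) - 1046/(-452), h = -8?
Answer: -9*I*√549893689242/191083 ≈ -34.927*I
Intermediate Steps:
y = 1618441/382166 (y = -3248*(-1/1691) - 1046*(-1/452) = 3248/1691 + 523/226 = 1618441/382166 ≈ 4.2349)
T(U) = -8/U
q = I*√549893689242/382166 (q = √(1618441/382166 - 8/1) = √(1618441/382166 - 8*1) = √(1618441/382166 - 8) = √(-1438887/382166) = I*√549893689242/382166 ≈ 1.9404*I)
(-3*6)*q = (-3*6)*(I*√549893689242/382166) = -9*I*√549893689242/191083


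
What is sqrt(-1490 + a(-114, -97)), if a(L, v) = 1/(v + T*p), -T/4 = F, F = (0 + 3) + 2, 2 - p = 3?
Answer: I*sqrt(8834287)/77 ≈ 38.601*I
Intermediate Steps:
p = -1 (p = 2 - 1*3 = 2 - 3 = -1)
F = 5 (F = 3 + 2 = 5)
T = -20 (T = -4*5 = -20)
a(L, v) = 1/(20 + v) (a(L, v) = 1/(v - 20*(-1)) = 1/(v + 20) = 1/(20 + v))
sqrt(-1490 + a(-114, -97)) = sqrt(-1490 + 1/(20 - 97)) = sqrt(-1490 + 1/(-77)) = sqrt(-1490 - 1/77) = sqrt(-114731/77) = I*sqrt(8834287)/77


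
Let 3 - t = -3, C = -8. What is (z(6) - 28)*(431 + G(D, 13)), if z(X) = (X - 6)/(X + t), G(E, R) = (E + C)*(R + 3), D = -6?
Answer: -5796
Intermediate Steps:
t = 6 (t = 3 - 1*(-3) = 3 + 3 = 6)
G(E, R) = (-8 + E)*(3 + R) (G(E, R) = (E - 8)*(R + 3) = (-8 + E)*(3 + R))
z(X) = (-6 + X)/(6 + X) (z(X) = (X - 6)/(X + 6) = (-6 + X)/(6 + X))
(z(6) - 28)*(431 + G(D, 13)) = ((-6 + 6)/(6 + 6) - 28)*(431 + (-24 - 8*13 + 3*(-6) - 6*13)) = (0/12 - 28)*(431 + (-24 - 104 - 18 - 78)) = ((1/12)*0 - 28)*(431 - 224) = (0 - 28)*207 = -28*207 = -5796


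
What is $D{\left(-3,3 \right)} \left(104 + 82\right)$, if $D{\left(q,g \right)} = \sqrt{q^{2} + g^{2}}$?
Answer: $558 \sqrt{2} \approx 789.13$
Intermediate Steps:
$D{\left(q,g \right)} = \sqrt{g^{2} + q^{2}}$
$D{\left(-3,3 \right)} \left(104 + 82\right) = \sqrt{3^{2} + \left(-3\right)^{2}} \left(104 + 82\right) = \sqrt{9 + 9} \cdot 186 = \sqrt{18} \cdot 186 = 3 \sqrt{2} \cdot 186 = 558 \sqrt{2}$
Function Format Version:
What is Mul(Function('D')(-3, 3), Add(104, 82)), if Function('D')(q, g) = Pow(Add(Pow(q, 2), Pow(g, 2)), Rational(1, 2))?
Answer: Mul(558, Pow(2, Rational(1, 2))) ≈ 789.13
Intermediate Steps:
Function('D')(q, g) = Pow(Add(Pow(g, 2), Pow(q, 2)), Rational(1, 2))
Mul(Function('D')(-3, 3), Add(104, 82)) = Mul(Pow(Add(Pow(3, 2), Pow(-3, 2)), Rational(1, 2)), Add(104, 82)) = Mul(Pow(Add(9, 9), Rational(1, 2)), 186) = Mul(Pow(18, Rational(1, 2)), 186) = Mul(Mul(3, Pow(2, Rational(1, 2))), 186) = Mul(558, Pow(2, Rational(1, 2)))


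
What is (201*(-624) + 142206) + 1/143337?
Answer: 2405481535/143337 ≈ 16782.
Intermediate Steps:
(201*(-624) + 142206) + 1/143337 = (-125424 + 142206) + 1/143337 = 16782 + 1/143337 = 2405481535/143337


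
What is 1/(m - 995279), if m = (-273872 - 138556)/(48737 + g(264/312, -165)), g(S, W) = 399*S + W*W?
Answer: -991895/987217625269 ≈ -1.0047e-6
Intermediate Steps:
g(S, W) = W² + 399*S (g(S, W) = 399*S + W² = W² + 399*S)
m = -5361564/991895 (m = (-273872 - 138556)/(48737 + ((-165)² + 399*(264/312))) = -412428/(48737 + (27225 + 399*(264*(1/312)))) = -412428/(48737 + (27225 + 399*(11/13))) = -412428/(48737 + (27225 + 4389/13)) = -412428/(48737 + 358314/13) = -412428/991895/13 = -412428*13/991895 = -5361564/991895 ≈ -5.4054)
1/(m - 995279) = 1/(-5361564/991895 - 995279) = 1/(-987217625269/991895) = -991895/987217625269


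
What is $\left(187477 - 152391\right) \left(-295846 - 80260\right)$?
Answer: $-13196055116$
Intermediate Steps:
$\left(187477 - 152391\right) \left(-295846 - 80260\right) = 35086 \left(-376106\right) = -13196055116$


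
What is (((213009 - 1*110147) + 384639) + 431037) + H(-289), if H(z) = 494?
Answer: 919032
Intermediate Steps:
(((213009 - 1*110147) + 384639) + 431037) + H(-289) = (((213009 - 1*110147) + 384639) + 431037) + 494 = (((213009 - 110147) + 384639) + 431037) + 494 = ((102862 + 384639) + 431037) + 494 = (487501 + 431037) + 494 = 918538 + 494 = 919032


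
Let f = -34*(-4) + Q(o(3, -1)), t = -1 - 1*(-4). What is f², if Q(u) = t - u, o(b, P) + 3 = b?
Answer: 19321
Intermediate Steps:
t = 3 (t = -1 + 4 = 3)
o(b, P) = -3 + b
Q(u) = 3 - u
f = 139 (f = -34*(-4) + (3 - (-3 + 3)) = 136 + (3 - 1*0) = 136 + (3 + 0) = 136 + 3 = 139)
f² = 139² = 19321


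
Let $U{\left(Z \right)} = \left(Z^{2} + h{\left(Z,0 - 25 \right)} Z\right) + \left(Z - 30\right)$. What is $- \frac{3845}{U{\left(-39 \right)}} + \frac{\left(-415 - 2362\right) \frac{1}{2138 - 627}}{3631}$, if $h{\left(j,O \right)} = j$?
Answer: $- \frac{21103621666}{16311189093} \approx -1.2938$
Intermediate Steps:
$U{\left(Z \right)} = -30 + Z + 2 Z^{2}$ ($U{\left(Z \right)} = \left(Z^{2} + Z Z\right) + \left(Z - 30\right) = \left(Z^{2} + Z^{2}\right) + \left(-30 + Z\right) = 2 Z^{2} + \left(-30 + Z\right) = -30 + Z + 2 Z^{2}$)
$- \frac{3845}{U{\left(-39 \right)}} + \frac{\left(-415 - 2362\right) \frac{1}{2138 - 627}}{3631} = - \frac{3845}{-30 - 39 + 2 \left(-39\right)^{2}} + \frac{\left(-415 - 2362\right) \frac{1}{2138 - 627}}{3631} = - \frac{3845}{-30 - 39 + 2 \cdot 1521} + - \frac{2777}{1511} \cdot \frac{1}{3631} = - \frac{3845}{-30 - 39 + 3042} + \left(-2777\right) \frac{1}{1511} \cdot \frac{1}{3631} = - \frac{3845}{2973} - \frac{2777}{5486441} = - \frac{21103621666}{16311189093}$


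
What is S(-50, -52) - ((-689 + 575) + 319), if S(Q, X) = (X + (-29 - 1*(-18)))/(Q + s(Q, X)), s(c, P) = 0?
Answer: -10187/50 ≈ -203.74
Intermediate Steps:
S(Q, X) = (-11 + X)/Q (S(Q, X) = (X + (-29 - 1*(-18)))/(Q + 0) = (X + (-29 + 18))/Q = (X - 11)/Q = (-11 + X)/Q)
S(-50, -52) - ((-689 + 575) + 319) = (-11 - 52)/(-50) - ((-689 + 575) + 319) = -1/50*(-63) - (-114 + 319) = 63/50 - 1*205 = 63/50 - 205 = -10187/50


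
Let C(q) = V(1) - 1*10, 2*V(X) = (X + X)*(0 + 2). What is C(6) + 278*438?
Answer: 121756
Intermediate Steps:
V(X) = 2*X (V(X) = ((X + X)*(0 + 2))/2 = ((2*X)*2)/2 = (4*X)/2 = 2*X)
C(q) = -8 (C(q) = 2*1 - 1*10 = 2 - 10 = -8)
C(6) + 278*438 = -8 + 278*438 = -8 + 121764 = 121756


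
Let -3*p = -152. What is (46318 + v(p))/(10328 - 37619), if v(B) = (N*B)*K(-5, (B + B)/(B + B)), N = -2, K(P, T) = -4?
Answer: -140170/81873 ≈ -1.7120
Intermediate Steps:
p = 152/3 (p = -⅓*(-152) = 152/3 ≈ 50.667)
v(B) = 8*B (v(B) = -2*B*(-4) = 8*B)
(46318 + v(p))/(10328 - 37619) = (46318 + 8*(152/3))/(10328 - 37619) = (46318 + 1216/3)/(-27291) = (140170/3)*(-1/27291) = -140170/81873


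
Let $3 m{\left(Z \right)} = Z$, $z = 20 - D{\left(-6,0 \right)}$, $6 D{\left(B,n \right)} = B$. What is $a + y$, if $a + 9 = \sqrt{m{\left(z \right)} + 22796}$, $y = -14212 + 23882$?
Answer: $9661 + \sqrt{22803} \approx 9812.0$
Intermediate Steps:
$D{\left(B,n \right)} = \frac{B}{6}$
$z = 21$ ($z = 20 - \frac{1}{6} \left(-6\right) = 20 - -1 = 20 + 1 = 21$)
$m{\left(Z \right)} = \frac{Z}{3}$
$y = 9670$
$a = -9 + \sqrt{22803}$ ($a = -9 + \sqrt{\frac{1}{3} \cdot 21 + 22796} = -9 + \sqrt{7 + 22796} = -9 + \sqrt{22803} \approx 142.01$)
$a + y = \left(-9 + \sqrt{22803}\right) + 9670 = 9661 + \sqrt{22803}$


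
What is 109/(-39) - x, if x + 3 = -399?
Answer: 15569/39 ≈ 399.21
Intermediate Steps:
x = -402 (x = -3 - 399 = -402)
109/(-39) - x = 109/(-39) - 1*(-402) = 109*(-1/39) + 402 = -109/39 + 402 = 15569/39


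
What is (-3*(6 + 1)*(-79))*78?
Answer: 129402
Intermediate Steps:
(-3*(6 + 1)*(-79))*78 = (-3*7*(-79))*78 = -21*(-79)*78 = 1659*78 = 129402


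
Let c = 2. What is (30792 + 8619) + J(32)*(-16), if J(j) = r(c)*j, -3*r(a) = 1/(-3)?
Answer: 354187/9 ≈ 39354.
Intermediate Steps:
r(a) = 1/9 (r(a) = -1/3/(-3) = -1/3*(-1/3) = 1/9)
J(j) = j/9
(30792 + 8619) + J(32)*(-16) = (30792 + 8619) + ((1/9)*32)*(-16) = 39411 + (32/9)*(-16) = 39411 - 512/9 = 354187/9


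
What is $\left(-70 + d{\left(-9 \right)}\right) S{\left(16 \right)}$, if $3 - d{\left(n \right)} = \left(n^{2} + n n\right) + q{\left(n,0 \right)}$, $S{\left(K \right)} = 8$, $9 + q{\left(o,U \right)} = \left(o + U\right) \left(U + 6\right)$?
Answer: $-1328$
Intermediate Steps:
$q{\left(o,U \right)} = -9 + \left(6 + U\right) \left(U + o\right)$ ($q{\left(o,U \right)} = -9 + \left(o + U\right) \left(U + 6\right) = -9 + \left(U + o\right) \left(6 + U\right) = -9 + \left(6 + U\right) \left(U + o\right)$)
$d{\left(n \right)} = 12 - 6 n - 2 n^{2}$ ($d{\left(n \right)} = 3 - \left(\left(n^{2} + n n\right) + \left(-9 + 0^{2} + 6 \cdot 0 + 6 n + 0 n\right)\right) = 3 - \left(\left(n^{2} + n^{2}\right) + \left(-9 + 0 + 0 + 6 n + 0\right)\right) = 3 - \left(2 n^{2} + \left(-9 + 6 n\right)\right) = 3 - \left(-9 + 2 n^{2} + 6 n\right) = 12 - 6 n - 2 n^{2}$)
$\left(-70 + d{\left(-9 \right)}\right) S{\left(16 \right)} = \left(-70 - \left(-66 + 162\right)\right) 8 = \left(-70 + \left(12 + 54 - 162\right)\right) 8 = \left(-70 - 96\right) 8 = \left(-166\right) 8 = -1328$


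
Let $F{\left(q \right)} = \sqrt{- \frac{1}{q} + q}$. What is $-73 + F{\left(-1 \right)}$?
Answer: $-73$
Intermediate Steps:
$F{\left(q \right)} = \sqrt{q - \frac{1}{q}}$
$-73 + F{\left(-1 \right)} = -73 + \sqrt{-1 - \frac{1}{-1}} = -73 + \sqrt{-1 - -1} = -73 + \sqrt{-1 + 1} = -73 + \sqrt{0} = -73 + 0 = -73$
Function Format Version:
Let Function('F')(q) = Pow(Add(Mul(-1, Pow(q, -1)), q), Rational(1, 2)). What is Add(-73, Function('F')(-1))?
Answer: -73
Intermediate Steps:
Function('F')(q) = Pow(Add(q, Mul(-1, Pow(q, -1))), Rational(1, 2))
Add(-73, Function('F')(-1)) = Add(-73, Pow(Add(-1, Mul(-1, Pow(-1, -1))), Rational(1, 2))) = Add(-73, Pow(Add(-1, Mul(-1, -1)), Rational(1, 2))) = Add(-73, Pow(Add(-1, 1), Rational(1, 2))) = Add(-73, Pow(0, Rational(1, 2))) = Add(-73, 0) = -73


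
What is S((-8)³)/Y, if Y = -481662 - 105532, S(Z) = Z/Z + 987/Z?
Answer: 475/300643328 ≈ 1.5799e-6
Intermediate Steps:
S(Z) = 1 + 987/Z
Y = -587194
S((-8)³)/Y = ((987 + (-8)³)/((-8)³))/(-587194) = ((987 - 512)/(-512))*(-1/587194) = -1/512*475*(-1/587194) = -475/512*(-1/587194) = 475/300643328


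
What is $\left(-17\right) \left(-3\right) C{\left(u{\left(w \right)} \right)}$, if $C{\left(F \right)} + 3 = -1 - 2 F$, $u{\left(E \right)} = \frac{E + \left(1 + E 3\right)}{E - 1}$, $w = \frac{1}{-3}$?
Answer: $- \frac{459}{2} \approx -229.5$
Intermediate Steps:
$w = - \frac{1}{3} \approx -0.33333$
$u{\left(E \right)} = \frac{1 + 4 E}{-1 + E}$ ($u{\left(E \right)} = \frac{E + \left(1 + 3 E\right)}{-1 + E} = \frac{1 + 4 E}{-1 + E}$)
$C{\left(F \right)} = -4 - 2 F$ ($C{\left(F \right)} = -3 - \left(1 + 2 F\right) = -4 - 2 F$)
$\left(-17\right) \left(-3\right) C{\left(u{\left(w \right)} \right)} = \left(-17\right) \left(-3\right) \left(-4 - 2 \frac{1 + 4 \left(- \frac{1}{3}\right)}{-1 - \frac{1}{3}}\right) = 51 \left(-4 - 2 \frac{1 - \frac{4}{3}}{- \frac{4}{3}}\right) = 51 \left(-4 - 2 \left(\left(- \frac{3}{4}\right) \left(- \frac{1}{3}\right)\right)\right) = 51 \left(-4 - \frac{1}{2}\right) = 51 \left(- \frac{9}{2}\right) = - \frac{459}{2}$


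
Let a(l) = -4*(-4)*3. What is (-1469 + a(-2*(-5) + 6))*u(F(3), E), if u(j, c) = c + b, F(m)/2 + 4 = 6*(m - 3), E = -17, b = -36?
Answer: 75313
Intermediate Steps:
F(m) = -44 + 12*m (F(m) = -8 + 2*(6*(m - 3)) = -8 + 2*(6*(-3 + m)) = -8 + 2*(-18 + 6*m) = -8 + (-36 + 12*m) = -44 + 12*m)
u(j, c) = -36 + c (u(j, c) = c - 36 = -36 + c)
a(l) = 48 (a(l) = 16*3 = 48)
(-1469 + a(-2*(-5) + 6))*u(F(3), E) = (-1469 + 48)*(-36 - 17) = -1421*(-53) = 75313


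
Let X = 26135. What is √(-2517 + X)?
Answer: 7*√482 ≈ 153.68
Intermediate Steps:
√(-2517 + X) = √(-2517 + 26135) = √23618 = 7*√482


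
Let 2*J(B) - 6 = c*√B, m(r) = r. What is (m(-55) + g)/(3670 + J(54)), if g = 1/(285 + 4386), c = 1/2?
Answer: -7548867136/504128908755 + 513808*√6/168042969585 ≈ -0.014967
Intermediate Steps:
c = ½ ≈ 0.50000
g = 1/4671 ≈ 0.00021409
J(B) = 3 + √B/4 (J(B) = 3 + (√B/2)/2 = 3 + √B/4)
(m(-55) + g)/(3670 + J(54)) = (-55 + 1/4671)/(3670 + (3 + √54/4)) = -256904/(4671*(3670 + (3 + (3*√6)/4))) = -256904/(4671*(3670 + (3 + 3*√6/4))) = -256904/(4671*(3673 + 3*√6/4))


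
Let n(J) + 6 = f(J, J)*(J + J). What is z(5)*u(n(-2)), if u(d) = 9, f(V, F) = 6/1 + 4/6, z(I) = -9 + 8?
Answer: -9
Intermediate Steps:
z(I) = -1
f(V, F) = 20/3 (f(V, F) = 6*1 + 4*(⅙) = 6 + ⅔ = 20/3)
n(J) = -6 + 40*J/3 (n(J) = -6 + 20*(J + J)/3 = -6 + 20*(2*J)/3 = -6 + 40*J/3)
z(5)*u(n(-2)) = -1*9 = -9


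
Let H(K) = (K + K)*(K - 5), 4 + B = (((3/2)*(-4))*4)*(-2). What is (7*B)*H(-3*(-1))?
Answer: -3696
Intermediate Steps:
B = 44 (B = -4 + (((3/2)*(-4))*4)*(-2) = -4 - 6*4*(-2) = -4 - 24*(-2) = -4 + 48 = 44)
H(K) = 2*K*(-5 + K) (H(K) = (2*K)*(-5 + K) = 2*K*(-5 + K))
(7*B)*H(-3*(-1)) = (7*44)*(2*(-3*(-1))*(-5 - 3*(-1))) = 308*(2*3*(-5 + 3)) = 308*(2*3*(-2)) = 308*(-12) = -3696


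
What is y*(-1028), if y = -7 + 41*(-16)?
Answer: 681564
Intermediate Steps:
y = -663 (y = -7 - 656 = -663)
y*(-1028) = -663*(-1028) = 681564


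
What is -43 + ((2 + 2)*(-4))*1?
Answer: -59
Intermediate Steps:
-43 + ((2 + 2)*(-4))*1 = -43 + (4*(-4))*1 = -43 - 16*1 = -43 - 16 = -59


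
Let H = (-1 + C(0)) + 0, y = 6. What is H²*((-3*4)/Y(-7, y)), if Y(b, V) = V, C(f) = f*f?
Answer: -2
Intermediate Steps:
C(f) = f²
H = -1 (H = (-1 + 0²) + 0 = (-1 + 0) + 0 = -1 + 0 = -1)
H²*((-3*4)/Y(-7, y)) = (-1)²*(-3*4/6) = 1*(-12*⅙) = 1*(-2) = -2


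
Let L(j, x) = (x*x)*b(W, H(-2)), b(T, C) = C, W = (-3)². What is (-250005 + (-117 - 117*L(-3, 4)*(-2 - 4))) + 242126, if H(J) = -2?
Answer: -30460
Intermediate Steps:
W = 9
L(j, x) = -2*x² (L(j, x) = (x*x)*(-2) = x²*(-2) = -2*x²)
(-250005 + (-117 - 117*L(-3, 4)*(-2 - 4))) + 242126 = (-250005 + (-117 - 117*(-2*4²)*(-2 - 4))) + 242126 = (-250005 + (-117 - 117*(-2*16)*(-6))) + 242126 = (-250005 + (-117 - (-3744)*(-6))) + 242126 = (-250005 + (-117 - 117*192)) + 242126 = (-250005 + (-117 - 22464)) + 242126 = (-250005 - 22581) + 242126 = -272586 + 242126 = -30460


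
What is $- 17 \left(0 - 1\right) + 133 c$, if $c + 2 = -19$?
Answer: $-2776$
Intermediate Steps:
$c = -21$ ($c = -2 - 19 = -21$)
$- 17 \left(0 - 1\right) + 133 c = - 17 \left(0 - 1\right) + 133 \left(-21\right) = \left(-17\right) \left(-1\right) - 2793 = 17 - 2793 = -2776$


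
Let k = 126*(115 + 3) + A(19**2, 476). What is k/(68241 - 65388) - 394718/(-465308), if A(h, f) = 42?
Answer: 1343978789/221253954 ≈ 6.0744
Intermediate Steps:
k = 14910 (k = 126*(115 + 3) + 42 = 126*118 + 42 = 14868 + 42 = 14910)
k/(68241 - 65388) - 394718/(-465308) = 14910/(68241 - 65388) - 394718/(-465308) = 14910/2853 - 394718*(-1/465308) = 14910*(1/2853) + 197359/232654 = 4970/951 + 197359/232654 = 1343978789/221253954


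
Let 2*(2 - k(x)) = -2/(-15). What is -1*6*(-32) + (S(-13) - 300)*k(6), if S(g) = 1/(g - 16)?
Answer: -5821/15 ≈ -388.07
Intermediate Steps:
S(g) = 1/(-16 + g)
k(x) = 29/15 (k(x) = 2 - (-1)/(-15) = 2 - (-1)*(-1)/15 = 2 - ½*2/15 = 2 - 1/15 = 29/15)
-1*6*(-32) + (S(-13) - 300)*k(6) = -1*6*(-32) + (1/(-16 - 13) - 300)*(29/15) = -6*(-32) + (1/(-29) - 300)*(29/15) = 192 + (-1/29 - 300)*(29/15) = 192 - 8701/29*29/15 = 192 - 8701/15 = -5821/15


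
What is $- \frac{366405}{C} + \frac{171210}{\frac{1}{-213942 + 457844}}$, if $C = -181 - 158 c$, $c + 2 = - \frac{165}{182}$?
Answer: $\frac{70488280654103}{1688} \approx 4.1758 \cdot 10^{10}$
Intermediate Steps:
$c = - \frac{529}{182}$ ($c = -2 - \frac{165}{182} = - \frac{529}{182} \approx -2.9066$)
$C = \frac{25320}{91}$ ($C = -181 - - \frac{41791}{91} = -181 + \frac{41791}{91} = \frac{25320}{91} \approx 278.24$)
$- \frac{366405}{C} + \frac{171210}{\frac{1}{-213942 + 457844}} = - \frac{366405}{\frac{25320}{91}} + \frac{171210}{\frac{1}{-213942 + 457844}} = \left(-366405\right) \frac{91}{25320} + \frac{171210}{\frac{1}{243902}} = - \frac{2222857}{1688} + 171210 \frac{1}{\frac{1}{243902}} = - \frac{2222857}{1688} + 171210 \cdot 243902 = - \frac{2222857}{1688} + 41758461420 = \frac{70488280654103}{1688}$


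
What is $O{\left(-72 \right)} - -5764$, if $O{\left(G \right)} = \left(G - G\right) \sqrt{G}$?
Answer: $5764$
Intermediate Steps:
$O{\left(G \right)} = 0$ ($O{\left(G \right)} = 0 \sqrt{G} = 0$)
$O{\left(-72 \right)} - -5764 = 0 - -5764 = 0 + 5764 = 5764$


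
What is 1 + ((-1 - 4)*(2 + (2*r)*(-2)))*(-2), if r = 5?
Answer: -179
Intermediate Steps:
1 + ((-1 - 4)*(2 + (2*r)*(-2)))*(-2) = 1 + ((-1 - 4)*(2 + (2*5)*(-2)))*(-2) = 1 - 5*(2 + 10*(-2))*(-2) = 1 - 5*(2 - 20)*(-2) = 1 - 5*(-18)*(-2) = 1 + 90*(-2) = 1 - 180 = -179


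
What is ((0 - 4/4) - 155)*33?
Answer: -5148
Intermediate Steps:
((0 - 4/4) - 155)*33 = ((0 - 2*½) - 155)*33 = ((0 - 1) - 155)*33 = (-1 - 155)*33 = -156*33 = -5148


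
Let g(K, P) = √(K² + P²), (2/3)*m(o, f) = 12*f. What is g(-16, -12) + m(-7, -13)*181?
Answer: -42334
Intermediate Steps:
m(o, f) = 18*f (m(o, f) = 3*(12*f)/2 = 18*f)
g(-16, -12) + m(-7, -13)*181 = √((-16)² + (-12)²) + (18*(-13))*181 = √(256 + 144) - 234*181 = √400 - 42354 = 20 - 42354 = -42334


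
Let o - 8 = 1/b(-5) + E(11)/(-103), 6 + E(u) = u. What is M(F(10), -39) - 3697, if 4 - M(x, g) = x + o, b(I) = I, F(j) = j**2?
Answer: -1957387/515 ≈ -3800.8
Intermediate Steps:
E(u) = -6 + u
o = 3992/515 (o = 8 + (1/(-5) + (-6 + 11)/(-103)) = 8 + (1*(-1/5) + 5*(-1/103)) = 8 + (-1/5 - 5/103) = 8 - 128/515 = 3992/515 ≈ 7.7515)
M(x, g) = -1932/515 - x (M(x, g) = 4 - (x + 3992/515) = 4 - (3992/515 + x) = 4 + (-3992/515 - x) = -1932/515 - x)
M(F(10), -39) - 3697 = (-1932/515 - 1*10**2) - 3697 = (-1932/515 - 1*100) - 3697 = (-1932/515 - 100) - 3697 = -53432/515 - 3697 = -1957387/515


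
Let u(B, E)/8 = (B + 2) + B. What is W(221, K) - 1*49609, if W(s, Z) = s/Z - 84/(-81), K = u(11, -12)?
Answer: -85720571/1728 ≈ -49607.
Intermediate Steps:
u(B, E) = 16 + 16*B (u(B, E) = 8*((B + 2) + B) = 8*((2 + B) + B) = 8*(2 + 2*B) = 16 + 16*B)
K = 192 (K = 16 + 16*11 = 16 + 176 = 192)
W(s, Z) = 28/27 + s/Z (W(s, Z) = s/Z - 84*(-1/81) = s/Z + 28/27 = 28/27 + s/Z)
W(221, K) - 1*49609 = (28/27 + 221/192) - 1*49609 = (28/27 + 221*(1/192)) - 49609 = (28/27 + 221/192) - 49609 = 3781/1728 - 49609 = -85720571/1728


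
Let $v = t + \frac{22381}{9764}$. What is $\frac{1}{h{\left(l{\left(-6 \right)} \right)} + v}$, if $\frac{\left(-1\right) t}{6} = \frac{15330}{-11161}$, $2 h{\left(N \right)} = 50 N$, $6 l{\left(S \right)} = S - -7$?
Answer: $\frac{326928012}{4805861233} \approx 0.068027$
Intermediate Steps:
$l{\left(S \right)} = \frac{7}{6} + \frac{S}{6}$ ($l{\left(S \right)} = \frac{S - -7}{6} = \frac{S + 7}{6} = \frac{7 + S}{6} = \frac{7}{6} + \frac{S}{6}$)
$h{\left(N \right)} = 25 N$ ($h{\left(N \right)} = \frac{50 N}{2} = 25 N$)
$t = \frac{91980}{11161}$ ($t = - 6 \frac{15330}{-11161} = - 6 \cdot 15330 \left(- \frac{1}{11161}\right) = \left(-6\right) \left(- \frac{15330}{11161}\right) = \frac{91980}{11161} \approx 8.2412$)
$v = \frac{1147887061}{108976004}$ ($v = \frac{91980}{11161} + \frac{22381}{9764} = \frac{1147887061}{108976004} \approx 10.533$)
$\frac{1}{h{\left(l{\left(-6 \right)} \right)} + v} = \frac{1}{25 \left(\frac{7}{6} + \frac{1}{6} \left(-6\right)\right) + \frac{1147887061}{108976004}} = \frac{1}{25 \left(\frac{7}{6} - 1\right) + \frac{1147887061}{108976004}} = \frac{1}{25 \cdot \frac{1}{6} + \frac{1147887061}{108976004}} = \frac{1}{\frac{25}{6} + \frac{1147887061}{108976004}} = \frac{1}{\frac{4805861233}{326928012}} = \frac{326928012}{4805861233}$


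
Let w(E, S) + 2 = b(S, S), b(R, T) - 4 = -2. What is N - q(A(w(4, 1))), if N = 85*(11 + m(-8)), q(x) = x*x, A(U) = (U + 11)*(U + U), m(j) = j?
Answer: 255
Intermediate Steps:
b(R, T) = 2 (b(R, T) = 4 - 2 = 2)
w(E, S) = 0 (w(E, S) = -2 + 2 = 0)
A(U) = 2*U*(11 + U) (A(U) = (11 + U)*(2*U) = 2*U*(11 + U))
q(x) = x²
N = 255 (N = 85*(11 - 8) = 85*3 = 255)
N - q(A(w(4, 1))) = 255 - (2*0*(11 + 0))² = 255 - (2*0*11)² = 255 - 1*0² = 255 - 1*0 = 255 + 0 = 255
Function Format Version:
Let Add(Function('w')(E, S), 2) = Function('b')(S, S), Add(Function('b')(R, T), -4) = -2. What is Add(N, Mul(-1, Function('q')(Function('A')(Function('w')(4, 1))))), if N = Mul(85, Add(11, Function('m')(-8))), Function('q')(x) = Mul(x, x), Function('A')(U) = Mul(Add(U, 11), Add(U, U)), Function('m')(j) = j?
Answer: 255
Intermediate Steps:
Function('b')(R, T) = 2 (Function('b')(R, T) = Add(4, -2) = 2)
Function('w')(E, S) = 0 (Function('w')(E, S) = Add(-2, 2) = 0)
Function('A')(U) = Mul(2, U, Add(11, U)) (Function('A')(U) = Mul(Add(11, U), Mul(2, U)) = Mul(2, U, Add(11, U)))
Function('q')(x) = Pow(x, 2)
N = 255 (N = Mul(85, Add(11, -8)) = Mul(85, 3) = 255)
Add(N, Mul(-1, Function('q')(Function('A')(Function('w')(4, 1))))) = Add(255, Mul(-1, Pow(Mul(2, 0, Add(11, 0)), 2))) = Add(255, Mul(-1, Pow(Mul(2, 0, 11), 2))) = Add(255, Mul(-1, Pow(0, 2))) = Add(255, Mul(-1, 0)) = Add(255, 0) = 255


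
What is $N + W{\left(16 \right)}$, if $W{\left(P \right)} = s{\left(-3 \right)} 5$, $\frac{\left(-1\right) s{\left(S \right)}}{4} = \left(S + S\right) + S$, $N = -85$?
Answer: $95$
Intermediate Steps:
$s{\left(S \right)} = - 12 S$ ($s{\left(S \right)} = - 4 \left(\left(S + S\right) + S\right) = - 4 \left(2 S + S\right) = - 4 \cdot 3 S = - 12 S$)
$W{\left(P \right)} = 180$ ($W{\left(P \right)} = \left(-12\right) \left(-3\right) 5 = 36 \cdot 5 = 180$)
$N + W{\left(16 \right)} = -85 + 180 = 95$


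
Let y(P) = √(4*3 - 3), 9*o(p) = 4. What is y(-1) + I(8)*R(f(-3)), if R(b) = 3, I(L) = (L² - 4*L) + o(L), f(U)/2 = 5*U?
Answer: 301/3 ≈ 100.33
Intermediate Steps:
o(p) = 4/9 (o(p) = (⅑)*4 = 4/9)
y(P) = 3 (y(P) = √(12 - 3) = √9 = 3)
f(U) = 10*U (f(U) = 2*(5*U) = 10*U)
I(L) = 4/9 + L² - 4*L (I(L) = (L² - 4*L) + 4/9 = 4/9 + L² - 4*L)
y(-1) + I(8)*R(f(-3)) = 3 + (4/9 + 8² - 4*8)*3 = 3 + (4/9 + 64 - 32)*3 = 3 + (292/9)*3 = 3 + 292/3 = 301/3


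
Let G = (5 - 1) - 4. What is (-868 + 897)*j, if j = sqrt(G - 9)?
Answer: 87*I ≈ 87.0*I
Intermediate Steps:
G = 0 (G = 4 - 4 = 0)
j = 3*I (j = sqrt(0 - 9) = sqrt(-9) = 3*I ≈ 3.0*I)
(-868 + 897)*j = (-868 + 897)*(3*I) = 29*(3*I) = 87*I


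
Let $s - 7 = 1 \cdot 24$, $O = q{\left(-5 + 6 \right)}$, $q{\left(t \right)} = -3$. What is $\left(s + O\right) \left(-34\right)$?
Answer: $-952$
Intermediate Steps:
$O = -3$
$s = 31$ ($s = 7 + 1 \cdot 24 = 7 + 24 = 31$)
$\left(s + O\right) \left(-34\right) = \left(31 - 3\right) \left(-34\right) = 28 \left(-34\right) = -952$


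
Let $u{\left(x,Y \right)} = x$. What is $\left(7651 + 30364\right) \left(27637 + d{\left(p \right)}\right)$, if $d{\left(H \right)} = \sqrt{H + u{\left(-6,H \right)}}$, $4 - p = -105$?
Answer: $1050620555 + 38015 \sqrt{103} \approx 1.051 \cdot 10^{9}$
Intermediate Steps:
$p = 109$ ($p = 4 - -105 = 4 + 105 = 109$)
$d{\left(H \right)} = \sqrt{-6 + H}$ ($d{\left(H \right)} = \sqrt{H - 6} = \sqrt{-6 + H}$)
$\left(7651 + 30364\right) \left(27637 + d{\left(p \right)}\right) = \left(7651 + 30364\right) \left(27637 + \sqrt{-6 + 109}\right) = 38015 \left(27637 + \sqrt{103}\right) = 1050620555 + 38015 \sqrt{103}$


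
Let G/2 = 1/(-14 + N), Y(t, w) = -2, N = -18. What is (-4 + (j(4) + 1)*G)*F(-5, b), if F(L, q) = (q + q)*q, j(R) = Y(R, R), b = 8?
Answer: -504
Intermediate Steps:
j(R) = -2
F(L, q) = 2*q² (F(L, q) = (2*q)*q = 2*q²)
G = -1/16 (G = 2/(-14 - 18) = 2/(-32) = 2*(-1/32) = -1/16 ≈ -0.062500)
(-4 + (j(4) + 1)*G)*F(-5, b) = (-4 + (-2 + 1)*(-1/16))*(2*8²) = (-4 - 1*(-1/16))*(2*64) = (-4 + 1/16)*128 = -63/16*128 = -504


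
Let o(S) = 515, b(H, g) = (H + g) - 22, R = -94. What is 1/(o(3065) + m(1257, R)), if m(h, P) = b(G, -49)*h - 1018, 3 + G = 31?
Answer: -1/54554 ≈ -1.8330e-5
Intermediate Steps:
G = 28 (G = -3 + 31 = 28)
b(H, g) = -22 + H + g
m(h, P) = -1018 - 43*h (m(h, P) = (-22 + 28 - 49)*h - 1018 = -43*h - 1018 = -1018 - 43*h)
1/(o(3065) + m(1257, R)) = 1/(515 + (-1018 - 43*1257)) = 1/(515 + (-1018 - 54051)) = 1/(515 - 55069) = 1/(-54554) = -1/54554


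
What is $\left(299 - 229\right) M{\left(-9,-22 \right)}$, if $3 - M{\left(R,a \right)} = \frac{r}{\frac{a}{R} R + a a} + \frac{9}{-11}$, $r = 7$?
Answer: $\frac{8785}{33} \approx 266.21$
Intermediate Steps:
$M{\left(R,a \right)} = \frac{42}{11} - \frac{7}{a + a^{2}}$ ($M{\left(R,a \right)} = 3 - \left(\frac{7}{\frac{a}{R} R + a a} + \frac{9}{-11}\right) = 3 - \left(\frac{7}{a + a^{2}} + 9 \left(- \frac{1}{11}\right)\right) = 3 - \left(\frac{7}{a + a^{2}} - \frac{9}{11}\right) = 3 - \left(- \frac{9}{11} + \frac{7}{a + a^{2}}\right) = 3 + \left(\frac{9}{11} - \frac{7}{a + a^{2}}\right) = \frac{42}{11} - \frac{7}{a + a^{2}}$)
$\left(299 - 229\right) M{\left(-9,-22 \right)} = \left(299 - 229\right) \frac{7 \left(-11 + 6 \left(-22\right) + 6 \left(-22\right)^{2}\right)}{11 \left(-22\right) \left(1 - 22\right)} = 70 \cdot \frac{7}{11} \left(- \frac{1}{22}\right) \frac{1}{-21} \left(-11 - 132 + 6 \cdot 484\right) = 70 \cdot \frac{7}{11} \left(- \frac{1}{22}\right) \left(- \frac{1}{21}\right) \left(-11 - 132 + 2904\right) = 70 \cdot \frac{7}{11} \left(- \frac{1}{22}\right) \left(- \frac{1}{21}\right) 2761 = 70 \cdot \frac{251}{66} = \frac{8785}{33}$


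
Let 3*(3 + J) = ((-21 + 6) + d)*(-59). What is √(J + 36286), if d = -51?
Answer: √37581 ≈ 193.86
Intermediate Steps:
J = 1295 (J = -3 + (((-21 + 6) - 51)*(-59))/3 = -3 + ((-15 - 51)*(-59))/3 = -3 + (-66*(-59))/3 = -3 + (⅓)*3894 = -3 + 1298 = 1295)
√(J + 36286) = √(1295 + 36286) = √37581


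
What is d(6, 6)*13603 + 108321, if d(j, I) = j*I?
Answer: 598029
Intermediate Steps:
d(j, I) = I*j
d(6, 6)*13603 + 108321 = (6*6)*13603 + 108321 = 36*13603 + 108321 = 489708 + 108321 = 598029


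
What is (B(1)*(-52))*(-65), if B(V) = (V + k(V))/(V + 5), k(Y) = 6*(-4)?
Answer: -38870/3 ≈ -12957.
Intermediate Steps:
k(Y) = -24
B(V) = (-24 + V)/(5 + V) (B(V) = (V - 24)/(V + 5) = (-24 + V)/(5 + V))
(B(1)*(-52))*(-65) = (((-24 + 1)/(5 + 1))*(-52))*(-65) = ((-23/6)*(-52))*(-65) = (((⅙)*(-23))*(-52))*(-65) = -23/6*(-52)*(-65) = (598/3)*(-65) = -38870/3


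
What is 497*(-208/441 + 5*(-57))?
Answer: -8938403/63 ≈ -1.4188e+5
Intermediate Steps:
497*(-208/441 + 5*(-57)) = 497*(-208*1/441 - 285) = 497*(-208/441 - 285) = 497*(-125893/441) = -8938403/63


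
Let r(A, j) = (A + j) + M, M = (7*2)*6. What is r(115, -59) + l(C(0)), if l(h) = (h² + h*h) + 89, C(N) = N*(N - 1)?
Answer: 229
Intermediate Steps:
C(N) = N*(-1 + N)
l(h) = 89 + 2*h² (l(h) = (h² + h²) + 89 = 2*h² + 89 = 89 + 2*h²)
M = 84 (M = 14*6 = 84)
r(A, j) = 84 + A + j (r(A, j) = (A + j) + 84 = 84 + A + j)
r(115, -59) + l(C(0)) = (84 + 115 - 59) + (89 + 2*(0*(-1 + 0))²) = 140 + (89 + 2*(0*(-1))²) = 140 + (89 + 2*0²) = 140 + (89 + 2*0) = 140 + (89 + 0) = 140 + 89 = 229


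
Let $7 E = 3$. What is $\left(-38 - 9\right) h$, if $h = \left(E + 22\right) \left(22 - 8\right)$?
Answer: $-14758$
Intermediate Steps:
$E = \frac{3}{7}$ ($E = \frac{1}{7} \cdot 3 = \frac{3}{7} \approx 0.42857$)
$h = 314$ ($h = \left(\frac{3}{7} + 22\right) \left(22 - 8\right) = \frac{157}{7} \cdot 14 = 314$)
$\left(-38 - 9\right) h = \left(-38 - 9\right) 314 = \left(-47\right) 314 = -14758$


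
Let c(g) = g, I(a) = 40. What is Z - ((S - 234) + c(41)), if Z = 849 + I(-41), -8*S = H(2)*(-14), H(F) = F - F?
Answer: 1082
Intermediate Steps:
H(F) = 0
S = 0 (S = -0*(-14) = -1/8*0 = 0)
Z = 889 (Z = 849 + 40 = 889)
Z - ((S - 234) + c(41)) = 889 - ((0 - 234) + 41) = 889 - (-234 + 41) = 889 - 1*(-193) = 889 + 193 = 1082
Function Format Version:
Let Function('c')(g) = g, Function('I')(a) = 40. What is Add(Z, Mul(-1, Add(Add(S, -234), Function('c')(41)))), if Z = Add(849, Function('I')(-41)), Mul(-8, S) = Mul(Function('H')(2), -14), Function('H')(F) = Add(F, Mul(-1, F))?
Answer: 1082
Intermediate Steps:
Function('H')(F) = 0
S = 0 (S = Mul(Rational(-1, 8), Mul(0, -14)) = Mul(Rational(-1, 8), 0) = 0)
Z = 889 (Z = Add(849, 40) = 889)
Add(Z, Mul(-1, Add(Add(S, -234), Function('c')(41)))) = Add(889, Mul(-1, Add(Add(0, -234), 41))) = Add(889, Mul(-1, Add(-234, 41))) = Add(889, Mul(-1, -193)) = Add(889, 193) = 1082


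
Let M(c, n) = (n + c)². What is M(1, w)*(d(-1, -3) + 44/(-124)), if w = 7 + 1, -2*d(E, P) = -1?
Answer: 729/62 ≈ 11.758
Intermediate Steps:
d(E, P) = ½ (d(E, P) = -½*(-1) = ½)
w = 8
M(c, n) = (c + n)²
M(1, w)*(d(-1, -3) + 44/(-124)) = (1 + 8)²*(½ + 44/(-124)) = 9²*(½ + 44*(-1/124)) = 81*(½ - 11/31) = 81*(9/62) = 729/62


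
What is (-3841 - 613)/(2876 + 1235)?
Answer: -4454/4111 ≈ -1.0834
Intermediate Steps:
(-3841 - 613)/(2876 + 1235) = -4454/4111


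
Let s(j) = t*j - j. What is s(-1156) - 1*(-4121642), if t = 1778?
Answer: 2067430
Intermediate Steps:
s(j) = 1777*j (s(j) = 1778*j - j = 1777*j)
s(-1156) - 1*(-4121642) = 1777*(-1156) - 1*(-4121642) = -2054212 + 4121642 = 2067430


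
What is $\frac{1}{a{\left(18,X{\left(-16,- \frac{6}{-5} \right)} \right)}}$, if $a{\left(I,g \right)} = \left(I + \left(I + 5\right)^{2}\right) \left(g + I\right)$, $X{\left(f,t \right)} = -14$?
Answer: $\frac{1}{2188} \approx 0.00045704$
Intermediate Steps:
$a{\left(I,g \right)} = \left(I + g\right) \left(I + \left(5 + I\right)^{2}\right)$ ($a{\left(I,g \right)} = \left(I + \left(5 + I\right)^{2}\right) \left(I + g\right) = \left(I + g\right) \left(I + \left(5 + I\right)^{2}\right)$)
$\frac{1}{a{\left(18,X{\left(-16,- \frac{6}{-5} \right)} \right)}} = \frac{1}{18^{2} + 18 \left(-14\right) + 18 \left(5 + 18\right)^{2} - 14 \left(5 + 18\right)^{2}} = \frac{1}{324 - 252 + 18 \cdot 23^{2} - 14 \cdot 23^{2}} = \frac{1}{324 - 252 + 18 \cdot 529 - 7406} = \frac{1}{324 - 252 + 9522 - 7406} = \frac{1}{2188}$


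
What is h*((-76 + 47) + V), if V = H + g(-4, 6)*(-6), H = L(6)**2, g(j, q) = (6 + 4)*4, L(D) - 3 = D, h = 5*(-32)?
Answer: 30080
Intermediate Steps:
h = -160
L(D) = 3 + D
g(j, q) = 40 (g(j, q) = 10*4 = 40)
H = 81 (H = (3 + 6)**2 = 9**2 = 81)
V = -159 (V = 81 + 40*(-6) = 81 - 240 = -159)
h*((-76 + 47) + V) = -160*((-76 + 47) - 159) = -160*(-29 - 159) = -160*(-188) = 30080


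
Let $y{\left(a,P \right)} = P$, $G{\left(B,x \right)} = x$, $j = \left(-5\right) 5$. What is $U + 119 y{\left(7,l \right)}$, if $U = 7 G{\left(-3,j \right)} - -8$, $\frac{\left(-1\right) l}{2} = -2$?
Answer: $309$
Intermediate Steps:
$j = -25$
$l = 4$ ($l = \left(-2\right) \left(-2\right) = 4$)
$U = -167$ ($U = 7 \left(-25\right) - -8 = -175 + 8 = -167$)
$U + 119 y{\left(7,l \right)} = -167 + 119 \cdot 4 = -167 + 476 = 309$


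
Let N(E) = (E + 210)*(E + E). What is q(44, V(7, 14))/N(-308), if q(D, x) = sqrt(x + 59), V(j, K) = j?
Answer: sqrt(66)/60368 ≈ 0.00013458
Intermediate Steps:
q(D, x) = sqrt(59 + x)
N(E) = 2*E*(210 + E) (N(E) = (210 + E)*(2*E) = 2*E*(210 + E))
q(44, V(7, 14))/N(-308) = sqrt(59 + 7)/((2*(-308)*(210 - 308))) = sqrt(66)/((2*(-308)*(-98))) = sqrt(66)/60368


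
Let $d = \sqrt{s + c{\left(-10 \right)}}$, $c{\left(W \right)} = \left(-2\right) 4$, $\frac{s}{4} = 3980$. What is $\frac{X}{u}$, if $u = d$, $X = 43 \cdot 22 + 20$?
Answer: $\frac{161 \sqrt{442}}{442} \approx 7.658$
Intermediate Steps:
$s = 15920$ ($s = 4 \cdot 3980 = 15920$)
$c{\left(W \right)} = -8$
$X = 966$ ($X = 946 + 20 = 966$)
$d = 6 \sqrt{442}$ ($d = \sqrt{15920 - 8} = \sqrt{15912} = 6 \sqrt{442} \approx 126.14$)
$u = 6 \sqrt{442} \approx 126.14$
$\frac{X}{u} = \frac{966}{6 \sqrt{442}} = 966 \frac{\sqrt{442}}{2652} = \frac{161 \sqrt{442}}{442}$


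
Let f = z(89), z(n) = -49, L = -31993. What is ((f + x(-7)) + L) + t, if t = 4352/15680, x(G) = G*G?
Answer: -7838217/245 ≈ -31993.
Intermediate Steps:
x(G) = G**2
f = -49
t = 68/245 (t = 4352*(1/15680) = 68/245 ≈ 0.27755)
((f + x(-7)) + L) + t = ((-49 + (-7)**2) - 31993) + 68/245 = ((-49 + 49) - 31993) + 68/245 = (0 - 31993) + 68/245 = -31993 + 68/245 = -7838217/245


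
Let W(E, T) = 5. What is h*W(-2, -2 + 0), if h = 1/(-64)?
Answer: -5/64 ≈ -0.078125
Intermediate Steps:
h = -1/64 ≈ -0.015625
h*W(-2, -2 + 0) = -1/64*5 = -5/64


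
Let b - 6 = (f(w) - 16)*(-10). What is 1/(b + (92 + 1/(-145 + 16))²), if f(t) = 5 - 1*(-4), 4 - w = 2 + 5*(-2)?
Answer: 16641/142090405 ≈ 0.00011712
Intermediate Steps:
w = 12 (w = 4 - (2 + 5*(-2)) = 4 - (2 - 10) = 4 - 1*(-8) = 4 + 8 = 12)
f(t) = 9 (f(t) = 5 + 4 = 9)
b = 76 (b = 6 + (9 - 16)*(-10) = 6 - 7*(-10) = 6 + 70 = 76)
1/(b + (92 + 1/(-145 + 16))²) = 1/(76 + (92 + 1/(-145 + 16))²) = 1/(76 + (92 + 1/(-129))²) = 1/(76 + (92 - 1/129)²) = 1/(76 + (11867/129)²) = 1/(76 + 140825689/16641) = 1/(142090405/16641) = 16641/142090405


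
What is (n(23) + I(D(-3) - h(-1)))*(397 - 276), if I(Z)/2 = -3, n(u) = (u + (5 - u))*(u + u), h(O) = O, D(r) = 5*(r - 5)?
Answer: 27104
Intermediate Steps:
D(r) = -25 + 5*r (D(r) = 5*(-5 + r) = -25 + 5*r)
n(u) = 10*u (n(u) = 5*(2*u) = 10*u)
I(Z) = -6 (I(Z) = 2*(-3) = -6)
(n(23) + I(D(-3) - h(-1)))*(397 - 276) = (10*23 - 6)*(397 - 276) = (230 - 6)*121 = 224*121 = 27104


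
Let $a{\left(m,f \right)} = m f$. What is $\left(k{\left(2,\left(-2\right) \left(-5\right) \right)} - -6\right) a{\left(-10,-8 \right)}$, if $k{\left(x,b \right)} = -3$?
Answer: $240$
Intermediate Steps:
$a{\left(m,f \right)} = f m$
$\left(k{\left(2,\left(-2\right) \left(-5\right) \right)} - -6\right) a{\left(-10,-8 \right)} = \left(-3 - -6\right) \left(\left(-8\right) \left(-10\right)\right) = \left(-3 + 6\right) 80 = 3 \cdot 80 = 240$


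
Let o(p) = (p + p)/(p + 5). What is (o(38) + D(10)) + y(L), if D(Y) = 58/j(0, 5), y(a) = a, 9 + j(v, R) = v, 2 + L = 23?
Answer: 6317/387 ≈ 16.323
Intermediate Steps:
L = 21 (L = -2 + 23 = 21)
o(p) = 2*p/(5 + p) (o(p) = (2*p)/(5 + p) = 2*p/(5 + p))
j(v, R) = -9 + v
D(Y) = -58/9 (D(Y) = 58/(-9 + 0) = 58/(-9) = 58*(-1/9) = -58/9)
(o(38) + D(10)) + y(L) = (2*38/(5 + 38) - 58/9) + 21 = (2*38/43 - 58/9) + 21 = (2*38*(1/43) - 58/9) + 21 = (76/43 - 58/9) + 21 = -1810/387 + 21 = 6317/387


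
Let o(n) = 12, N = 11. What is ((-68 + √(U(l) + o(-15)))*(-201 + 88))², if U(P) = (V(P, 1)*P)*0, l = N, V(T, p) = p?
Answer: 59197084 - 3473168*√3 ≈ 5.3181e+7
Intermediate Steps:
l = 11
U(P) = 0 (U(P) = (1*P)*0 = P*0 = 0)
((-68 + √(U(l) + o(-15)))*(-201 + 88))² = ((-68 + √(0 + 12))*(-201 + 88))² = ((-68 + √12)*(-113))² = ((-68 + 2*√3)*(-113))² = (7684 - 226*√3)²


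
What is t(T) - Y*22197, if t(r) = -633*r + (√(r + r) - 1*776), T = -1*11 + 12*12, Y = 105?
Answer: -2415650 + √266 ≈ -2.4156e+6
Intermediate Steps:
T = 133 (T = -11 + 144 = 133)
t(r) = -776 - 633*r + √2*√r (t(r) = -633*r + (√(2*r) - 776) = -633*r + (√2*√r - 776) = -633*r + (-776 + √2*√r) = -776 - 633*r + √2*√r)
t(T) - Y*22197 = (-776 - 633*133 + √2*√133) - 105*22197 = (-776 - 84189 + √266) - 1*2330685 = (-84965 + √266) - 2330685 = -2415650 + √266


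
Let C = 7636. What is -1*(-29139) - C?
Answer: 21503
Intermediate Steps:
-1*(-29139) - C = -1*(-29139) - 1*7636 = 29139 - 7636 = 21503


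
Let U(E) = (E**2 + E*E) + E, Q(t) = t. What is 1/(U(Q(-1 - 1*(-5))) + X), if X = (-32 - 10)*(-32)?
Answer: 1/1380 ≈ 0.00072464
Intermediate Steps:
X = 1344 (X = -42*(-32) = 1344)
U(E) = E + 2*E**2 (U(E) = (E**2 + E**2) + E = 2*E**2 + E = E + 2*E**2)
1/(U(Q(-1 - 1*(-5))) + X) = 1/((-1 - 1*(-5))*(1 + 2*(-1 - 1*(-5))) + 1344) = 1/((-1 + 5)*(1 + 2*(-1 + 5)) + 1344) = 1/(4*(1 + 2*4) + 1344) = 1/(4*(1 + 8) + 1344) = 1/(4*9 + 1344) = 1/(36 + 1344) = 1/1380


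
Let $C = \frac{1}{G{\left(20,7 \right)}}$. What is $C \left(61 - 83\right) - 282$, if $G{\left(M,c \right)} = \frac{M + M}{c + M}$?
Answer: $- \frac{5937}{20} \approx -296.85$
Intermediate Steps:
$G{\left(M,c \right)} = \frac{2 M}{M + c}$
$C = \frac{27}{40}$ ($C = \frac{1}{2 \cdot 20 \frac{1}{20 + 7}} = \frac{1}{2 \cdot 20 \cdot \frac{1}{27}} = \frac{1}{\frac{40}{27}} = \frac{27}{40} \approx 0.675$)
$C \left(61 - 83\right) - 282 = \frac{27 \left(61 - 83\right)}{40} - 282 = \frac{27}{40} \left(-22\right) - 282 = - \frac{297}{20} - 282 = - \frac{5937}{20}$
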